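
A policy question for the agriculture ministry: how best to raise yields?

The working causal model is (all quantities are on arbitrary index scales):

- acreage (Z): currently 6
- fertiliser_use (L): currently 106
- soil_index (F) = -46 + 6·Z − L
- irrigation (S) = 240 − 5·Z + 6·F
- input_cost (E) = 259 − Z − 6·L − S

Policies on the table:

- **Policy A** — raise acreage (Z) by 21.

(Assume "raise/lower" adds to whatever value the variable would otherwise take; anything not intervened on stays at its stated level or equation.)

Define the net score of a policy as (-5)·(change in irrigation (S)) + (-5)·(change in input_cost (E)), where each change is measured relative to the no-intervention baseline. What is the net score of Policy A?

105

Baseline:
  Z = 6
  L = 106
  F = -46 + 6·6 − 106 = -116
  S = 240 − 5·6 + 6·(-116) = -486
  E = 259 − 6 − 6·106 − (-486) = 103
Policy A (Z + 21):
  Z = 6 + 21 = 27
  L = 106
  F = -46 + 6·27 − 106 = 10
  S = 240 − 5·27 + 6·10 = 165
  E = 259 − 27 − 6·106 − 165 = -569
ΔS = 165 − (-486) = 651; ΔE = -569 − 103 = -672
Score = (-5)·651 + (-5)·(-672) = 105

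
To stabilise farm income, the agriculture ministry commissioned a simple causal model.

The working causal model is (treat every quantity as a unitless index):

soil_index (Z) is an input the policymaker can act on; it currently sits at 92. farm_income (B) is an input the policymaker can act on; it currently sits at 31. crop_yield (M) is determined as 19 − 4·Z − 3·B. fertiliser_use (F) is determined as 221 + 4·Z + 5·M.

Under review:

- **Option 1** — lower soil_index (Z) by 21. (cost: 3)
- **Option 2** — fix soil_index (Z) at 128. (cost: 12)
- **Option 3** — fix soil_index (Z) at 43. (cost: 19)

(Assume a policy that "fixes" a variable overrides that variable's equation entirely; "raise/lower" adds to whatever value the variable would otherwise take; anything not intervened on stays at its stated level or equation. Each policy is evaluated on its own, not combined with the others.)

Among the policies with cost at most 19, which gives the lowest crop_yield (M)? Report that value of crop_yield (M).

-586

Option 1 (Z − 21):
  Z = 92 − 21 = 71
  B = 31
  M = 19 − 4·71 − 3·31 = -358
Option 2 (Z := 128):
  Z = 128
  B = 31
  M = 19 − 4·128 − 3·31 = -586
Option 3 (Z := 43):
  Z = 43
  B = 31
  M = 19 − 4·43 − 3·31 = -246
Comparing — Option 1: M=-358, Option 2: M=-586, Option 3: M=-246. Lowest is -586 (Option 2).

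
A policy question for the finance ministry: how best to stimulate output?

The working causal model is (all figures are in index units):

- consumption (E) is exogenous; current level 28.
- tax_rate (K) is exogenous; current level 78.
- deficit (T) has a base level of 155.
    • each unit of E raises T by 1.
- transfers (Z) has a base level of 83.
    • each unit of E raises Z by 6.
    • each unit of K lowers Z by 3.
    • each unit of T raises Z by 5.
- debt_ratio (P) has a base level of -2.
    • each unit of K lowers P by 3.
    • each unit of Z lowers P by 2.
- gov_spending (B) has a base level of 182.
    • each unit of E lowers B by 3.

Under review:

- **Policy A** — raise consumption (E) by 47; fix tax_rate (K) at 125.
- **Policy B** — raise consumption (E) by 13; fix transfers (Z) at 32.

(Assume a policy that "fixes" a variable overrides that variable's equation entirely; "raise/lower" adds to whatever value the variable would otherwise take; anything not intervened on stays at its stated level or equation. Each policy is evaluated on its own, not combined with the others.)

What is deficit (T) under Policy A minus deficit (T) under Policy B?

34

Policy A (E + 47, K := 125):
  E = 28 + 47 = 75
  T = 155 + 75 = 230
Policy B (E + 13, Z := 32):
  E = 28 + 13 = 41
  T = 155 + 41 = 196
T: 230 − 196 = 34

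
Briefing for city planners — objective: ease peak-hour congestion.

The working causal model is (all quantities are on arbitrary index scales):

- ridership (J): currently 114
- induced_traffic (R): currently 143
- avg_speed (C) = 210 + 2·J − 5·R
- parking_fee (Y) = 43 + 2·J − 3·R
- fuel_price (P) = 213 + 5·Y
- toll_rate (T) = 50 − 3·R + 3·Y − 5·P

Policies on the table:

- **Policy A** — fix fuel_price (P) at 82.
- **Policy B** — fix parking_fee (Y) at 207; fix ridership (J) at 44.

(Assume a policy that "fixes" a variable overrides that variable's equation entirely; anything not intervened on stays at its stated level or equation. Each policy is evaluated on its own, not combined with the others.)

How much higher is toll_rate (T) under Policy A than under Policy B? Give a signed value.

4735

Policy A (P := 82):
  J = 114
  R = 143
  Y = 43 + 2·114 − 3·143 = -158
  P = 82
  T = 50 − 3·143 + 3·(-158) − 5·82 = -1263
Policy B (Y := 207, J := 44):
  J = 44
  R = 143
  Y = 207
  P = 213 + 5·207 = 1248
  T = 50 − 3·143 + 3·207 − 5·1248 = -5998
T: -1263 − (-5998) = 4735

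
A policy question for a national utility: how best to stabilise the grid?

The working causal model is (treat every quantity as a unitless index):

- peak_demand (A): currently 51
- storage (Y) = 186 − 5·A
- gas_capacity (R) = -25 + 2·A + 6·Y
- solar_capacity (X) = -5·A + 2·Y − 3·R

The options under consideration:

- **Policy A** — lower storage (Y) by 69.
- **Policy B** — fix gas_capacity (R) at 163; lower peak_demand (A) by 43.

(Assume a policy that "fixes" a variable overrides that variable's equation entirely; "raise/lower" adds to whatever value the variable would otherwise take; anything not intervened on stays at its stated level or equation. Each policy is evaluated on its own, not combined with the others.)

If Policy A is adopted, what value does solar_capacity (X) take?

1722

Policy A (Y − 69):
  A = 51
  Y = 186 − 5·51 (−69 from intervention) = -138
  R = -25 + 2·51 + 6·(-138) = -751
  X = 0 − 5·51 + 2·(-138) − 3·(-751) = 1722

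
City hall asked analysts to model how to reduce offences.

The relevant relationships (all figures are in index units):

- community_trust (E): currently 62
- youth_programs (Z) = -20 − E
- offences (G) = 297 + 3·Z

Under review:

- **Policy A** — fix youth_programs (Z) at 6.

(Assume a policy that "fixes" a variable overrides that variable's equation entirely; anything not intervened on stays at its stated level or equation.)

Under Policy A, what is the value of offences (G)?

315

Policy A (Z := 6):
  E = 62
  Z = 6
  G = 297 + 3·6 = 315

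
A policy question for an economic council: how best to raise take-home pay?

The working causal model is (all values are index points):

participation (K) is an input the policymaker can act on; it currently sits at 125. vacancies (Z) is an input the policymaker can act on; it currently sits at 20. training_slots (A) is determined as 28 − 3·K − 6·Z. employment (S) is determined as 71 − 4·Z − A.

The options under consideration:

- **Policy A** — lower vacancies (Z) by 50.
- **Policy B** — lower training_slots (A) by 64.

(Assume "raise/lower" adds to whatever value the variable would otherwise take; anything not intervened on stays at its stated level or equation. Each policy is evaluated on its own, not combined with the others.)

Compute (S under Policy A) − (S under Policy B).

Policy A (Z − 50):
  K = 125
  Z = 20 − 50 = -30
  A = 28 − 3·125 − 6·(-30) = -167
  S = 71 − 4·(-30) − (-167) = 358
Policy B (A − 64):
  K = 125
  Z = 20
  A = 28 − 3·125 − 6·20 (−64 from intervention) = -531
  S = 71 − 4·20 − (-531) = 522
S: 358 − 522 = -164

-164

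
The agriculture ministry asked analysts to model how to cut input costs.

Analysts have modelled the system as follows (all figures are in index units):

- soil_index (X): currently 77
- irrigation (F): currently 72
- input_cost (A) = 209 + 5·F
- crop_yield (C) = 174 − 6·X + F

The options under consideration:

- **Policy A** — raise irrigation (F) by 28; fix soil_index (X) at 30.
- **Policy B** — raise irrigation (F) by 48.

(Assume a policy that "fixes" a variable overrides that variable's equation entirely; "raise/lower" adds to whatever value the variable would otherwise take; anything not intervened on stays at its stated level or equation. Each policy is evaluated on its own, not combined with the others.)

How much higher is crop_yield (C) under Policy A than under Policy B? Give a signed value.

Policy A (F + 28, X := 30):
  X = 30
  F = 72 + 28 = 100
  C = 174 − 6·30 + 100 = 94
Policy B (F + 48):
  X = 77
  F = 72 + 48 = 120
  C = 174 − 6·77 + 120 = -168
C: 94 − (-168) = 262

262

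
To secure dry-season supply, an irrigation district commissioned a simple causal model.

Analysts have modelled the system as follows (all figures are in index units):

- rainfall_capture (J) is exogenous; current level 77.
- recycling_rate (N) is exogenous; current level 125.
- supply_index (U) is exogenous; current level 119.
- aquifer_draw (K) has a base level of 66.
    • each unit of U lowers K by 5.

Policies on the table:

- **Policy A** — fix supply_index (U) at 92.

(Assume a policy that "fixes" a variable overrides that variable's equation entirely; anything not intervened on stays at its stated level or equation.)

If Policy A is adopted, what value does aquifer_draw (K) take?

Policy A (U := 92):
  U = 92
  K = 66 − 5·92 = -394

-394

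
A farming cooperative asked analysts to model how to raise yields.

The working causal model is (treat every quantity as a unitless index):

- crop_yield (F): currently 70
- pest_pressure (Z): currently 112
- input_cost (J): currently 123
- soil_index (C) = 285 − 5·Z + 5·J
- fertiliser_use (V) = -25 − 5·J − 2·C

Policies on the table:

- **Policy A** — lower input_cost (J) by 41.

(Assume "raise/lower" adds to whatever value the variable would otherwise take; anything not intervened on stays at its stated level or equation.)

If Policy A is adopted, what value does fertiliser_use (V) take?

-705

Policy A (J − 41):
  Z = 112
  J = 123 − 41 = 82
  C = 285 − 5·112 + 5·82 = 135
  V = -25 − 5·82 − 2·135 = -705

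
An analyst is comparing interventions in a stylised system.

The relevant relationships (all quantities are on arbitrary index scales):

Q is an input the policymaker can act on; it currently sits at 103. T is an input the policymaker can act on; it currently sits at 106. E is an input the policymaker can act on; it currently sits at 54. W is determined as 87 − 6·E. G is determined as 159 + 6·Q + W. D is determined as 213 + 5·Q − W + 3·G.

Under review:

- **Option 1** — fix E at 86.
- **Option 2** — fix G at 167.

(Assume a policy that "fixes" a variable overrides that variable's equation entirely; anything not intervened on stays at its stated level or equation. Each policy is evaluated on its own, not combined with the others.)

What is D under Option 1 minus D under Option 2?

735

Option 1 (E := 86):
  Q = 103
  E = 86
  W = 87 − 6·86 = -429
  G = 159 + 6·103 + (-429) = 348
  D = 213 + 5·103 − (-429) + 3·348 = 2201
Option 2 (G := 167):
  Q = 103
  E = 54
  W = 87 − 6·54 = -237
  G = 167
  D = 213 + 5·103 − (-237) + 3·167 = 1466
D: 2201 − 1466 = 735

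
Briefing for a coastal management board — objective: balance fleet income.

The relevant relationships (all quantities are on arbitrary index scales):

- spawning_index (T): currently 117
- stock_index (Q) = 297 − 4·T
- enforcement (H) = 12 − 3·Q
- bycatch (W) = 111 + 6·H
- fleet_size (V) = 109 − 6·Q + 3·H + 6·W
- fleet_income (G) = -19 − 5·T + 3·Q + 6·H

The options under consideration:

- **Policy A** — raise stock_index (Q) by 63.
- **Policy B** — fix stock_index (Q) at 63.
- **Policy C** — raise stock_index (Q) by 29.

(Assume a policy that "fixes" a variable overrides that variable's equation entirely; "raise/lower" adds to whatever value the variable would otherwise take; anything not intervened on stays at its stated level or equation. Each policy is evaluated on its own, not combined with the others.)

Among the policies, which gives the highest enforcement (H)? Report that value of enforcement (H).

438

Policy A (Q + 63):
  T = 117
  Q = 297 − 4·117 (+63 from intervention) = -108
  H = 12 − 3·(-108) = 336
Policy B (Q := 63):
  T = 117
  Q = 63
  H = 12 − 3·63 = -177
Policy C (Q + 29):
  T = 117
  Q = 297 − 4·117 (+29 from intervention) = -142
  H = 12 − 3·(-142) = 438
Comparing — Policy A: H=336, Policy B: H=-177, Policy C: H=438. Highest is 438 (Policy C).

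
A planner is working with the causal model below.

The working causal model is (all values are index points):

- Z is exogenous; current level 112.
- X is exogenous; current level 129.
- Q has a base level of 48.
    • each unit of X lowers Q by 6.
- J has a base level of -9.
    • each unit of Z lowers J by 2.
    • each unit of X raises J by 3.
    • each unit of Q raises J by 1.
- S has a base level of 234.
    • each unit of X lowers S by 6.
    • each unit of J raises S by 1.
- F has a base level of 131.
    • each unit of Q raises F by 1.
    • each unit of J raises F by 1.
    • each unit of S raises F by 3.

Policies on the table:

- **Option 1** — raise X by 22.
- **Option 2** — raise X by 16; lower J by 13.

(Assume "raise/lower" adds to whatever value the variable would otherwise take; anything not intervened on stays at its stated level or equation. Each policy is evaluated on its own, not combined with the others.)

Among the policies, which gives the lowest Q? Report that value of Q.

Option 1 (X + 22):
  X = 129 + 22 = 151
  Q = 48 − 6·151 = -858
Option 2 (X + 16, J − 13):
  X = 129 + 16 = 145
  Q = 48 − 6·145 = -822
Comparing — Option 1: Q=-858, Option 2: Q=-822. Lowest is -858 (Option 1).

-858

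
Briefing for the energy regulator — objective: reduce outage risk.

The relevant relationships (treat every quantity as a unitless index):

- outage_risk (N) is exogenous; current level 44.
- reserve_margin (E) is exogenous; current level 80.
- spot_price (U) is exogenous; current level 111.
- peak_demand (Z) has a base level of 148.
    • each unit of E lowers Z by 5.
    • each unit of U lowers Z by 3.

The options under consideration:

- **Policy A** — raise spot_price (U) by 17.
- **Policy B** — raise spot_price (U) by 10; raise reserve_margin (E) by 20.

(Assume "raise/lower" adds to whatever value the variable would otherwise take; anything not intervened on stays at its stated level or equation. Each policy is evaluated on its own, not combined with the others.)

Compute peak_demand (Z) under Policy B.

Policy B (U + 10, E + 20):
  E = 80 + 20 = 100
  U = 111 + 10 = 121
  Z = 148 − 5·100 − 3·121 = -715

-715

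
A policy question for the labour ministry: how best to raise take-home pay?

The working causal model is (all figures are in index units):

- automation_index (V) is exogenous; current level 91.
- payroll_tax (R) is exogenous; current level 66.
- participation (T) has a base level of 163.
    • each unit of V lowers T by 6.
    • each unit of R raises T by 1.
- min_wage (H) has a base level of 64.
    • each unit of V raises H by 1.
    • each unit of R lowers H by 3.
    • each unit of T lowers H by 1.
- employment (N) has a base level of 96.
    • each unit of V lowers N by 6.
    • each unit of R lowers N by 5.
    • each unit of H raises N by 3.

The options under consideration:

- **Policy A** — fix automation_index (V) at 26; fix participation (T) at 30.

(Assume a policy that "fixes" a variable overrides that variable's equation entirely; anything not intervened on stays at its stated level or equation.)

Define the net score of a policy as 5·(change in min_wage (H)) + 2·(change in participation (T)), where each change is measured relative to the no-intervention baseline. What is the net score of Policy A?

Baseline:
  V = 91
  R = 66
  T = 163 − 6·91 + 66 = -317
  H = 64 + 91 − 3·66 − (-317) = 274
Policy A (V := 26, T := 30):
  V = 26
  R = 66
  T = 30
  H = 64 + 26 − 3·66 − 30 = -138
ΔH = -138 − 274 = -412; ΔT = 30 − (-317) = 347
Score = 5·(-412) + 2·347 = -1366

-1366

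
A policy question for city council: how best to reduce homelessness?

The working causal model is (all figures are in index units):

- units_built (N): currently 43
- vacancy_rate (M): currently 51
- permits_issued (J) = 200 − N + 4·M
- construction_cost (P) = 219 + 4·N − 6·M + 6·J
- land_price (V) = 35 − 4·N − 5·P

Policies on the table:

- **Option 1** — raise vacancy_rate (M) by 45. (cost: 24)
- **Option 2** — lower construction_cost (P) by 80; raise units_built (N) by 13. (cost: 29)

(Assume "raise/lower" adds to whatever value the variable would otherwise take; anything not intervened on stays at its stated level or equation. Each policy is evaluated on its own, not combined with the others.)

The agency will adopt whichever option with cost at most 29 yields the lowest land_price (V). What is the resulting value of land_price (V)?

-15442

Option 1 (M + 45):
  N = 43
  M = 51 + 45 = 96
  J = 200 − 43 + 4·96 = 541
  P = 219 + 4·43 − 6·96 + 6·541 = 3061
  V = 35 − 4·43 − 5·3061 = -15442
Option 2 (P − 80, N + 13):
  N = 43 + 13 = 56
  M = 51
  J = 200 − 56 + 4·51 = 348
  P = 219 + 4·56 − 6·51 + 6·348 (−80 from intervention) = 2145
  V = 35 − 4·56 − 5·2145 = -10914
Comparing — Option 1: V=-15442, Option 2: V=-10914. Lowest is -15442 (Option 1).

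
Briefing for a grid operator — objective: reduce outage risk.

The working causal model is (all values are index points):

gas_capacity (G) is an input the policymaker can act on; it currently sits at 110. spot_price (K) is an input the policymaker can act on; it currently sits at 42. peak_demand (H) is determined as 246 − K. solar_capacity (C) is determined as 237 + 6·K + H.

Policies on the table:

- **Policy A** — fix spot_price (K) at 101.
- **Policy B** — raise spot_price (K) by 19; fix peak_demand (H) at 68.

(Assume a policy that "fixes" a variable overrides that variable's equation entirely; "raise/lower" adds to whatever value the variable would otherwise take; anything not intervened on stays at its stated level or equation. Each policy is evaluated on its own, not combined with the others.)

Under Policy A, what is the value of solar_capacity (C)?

Policy A (K := 101):
  K = 101
  H = 246 − 101 = 145
  C = 237 + 6·101 + 145 = 988

988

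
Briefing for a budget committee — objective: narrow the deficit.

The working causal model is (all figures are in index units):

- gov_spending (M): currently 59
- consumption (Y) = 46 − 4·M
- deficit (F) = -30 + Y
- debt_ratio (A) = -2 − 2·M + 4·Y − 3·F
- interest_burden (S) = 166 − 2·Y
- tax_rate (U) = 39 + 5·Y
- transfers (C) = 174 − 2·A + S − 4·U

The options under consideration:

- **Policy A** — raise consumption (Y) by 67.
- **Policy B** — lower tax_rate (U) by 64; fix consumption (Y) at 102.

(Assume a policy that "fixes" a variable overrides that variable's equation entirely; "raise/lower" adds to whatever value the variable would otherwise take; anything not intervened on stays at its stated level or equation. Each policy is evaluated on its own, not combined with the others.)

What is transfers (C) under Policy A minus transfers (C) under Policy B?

5144

Policy A (Y + 67):
  M = 59
  Y = 46 − 4·59 (+67 from intervention) = -123
  F = -30 + (-123) = -153
  A = -2 − 2·59 + 4·(-123) − 3·(-153) = -153
  S = 166 − 2·(-123) = 412
  U = 39 + 5·(-123) = -576
  C = 174 − 2·(-153) + 412 − 4·(-576) = 3196
Policy B (U − 64, Y := 102):
  M = 59
  Y = 102
  F = -30 + 102 = 72
  A = -2 − 2·59 + 4·102 − 3·72 = 72
  S = 166 − 2·102 = -38
  U = 39 + 5·102 (−64 from intervention) = 485
  C = 174 − 2·72 + (-38) − 4·485 = -1948
C: 3196 − (-1948) = 5144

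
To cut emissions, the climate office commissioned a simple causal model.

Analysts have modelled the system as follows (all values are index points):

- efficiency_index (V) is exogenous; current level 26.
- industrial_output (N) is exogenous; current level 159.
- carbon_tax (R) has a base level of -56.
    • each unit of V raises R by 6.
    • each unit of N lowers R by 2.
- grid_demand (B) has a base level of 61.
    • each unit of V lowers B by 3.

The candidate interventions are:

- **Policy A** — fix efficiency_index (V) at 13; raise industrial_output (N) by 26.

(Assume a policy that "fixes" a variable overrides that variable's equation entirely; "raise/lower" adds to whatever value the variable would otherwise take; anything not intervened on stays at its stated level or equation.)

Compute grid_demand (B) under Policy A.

22

Policy A (V := 13, N + 26):
  V = 13
  B = 61 − 3·13 = 22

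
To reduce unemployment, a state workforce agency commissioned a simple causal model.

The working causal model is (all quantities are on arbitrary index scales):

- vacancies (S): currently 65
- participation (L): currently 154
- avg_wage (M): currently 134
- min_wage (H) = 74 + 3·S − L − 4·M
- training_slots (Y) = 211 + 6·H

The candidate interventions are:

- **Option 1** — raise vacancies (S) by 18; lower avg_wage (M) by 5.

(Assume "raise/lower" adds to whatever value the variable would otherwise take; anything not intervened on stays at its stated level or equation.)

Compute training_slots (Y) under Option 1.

Option 1 (S + 18, M − 5):
  S = 65 + 18 = 83
  L = 154
  M = 134 − 5 = 129
  H = 74 + 3·83 − 154 − 4·129 = -347
  Y = 211 + 6·(-347) = -1871

-1871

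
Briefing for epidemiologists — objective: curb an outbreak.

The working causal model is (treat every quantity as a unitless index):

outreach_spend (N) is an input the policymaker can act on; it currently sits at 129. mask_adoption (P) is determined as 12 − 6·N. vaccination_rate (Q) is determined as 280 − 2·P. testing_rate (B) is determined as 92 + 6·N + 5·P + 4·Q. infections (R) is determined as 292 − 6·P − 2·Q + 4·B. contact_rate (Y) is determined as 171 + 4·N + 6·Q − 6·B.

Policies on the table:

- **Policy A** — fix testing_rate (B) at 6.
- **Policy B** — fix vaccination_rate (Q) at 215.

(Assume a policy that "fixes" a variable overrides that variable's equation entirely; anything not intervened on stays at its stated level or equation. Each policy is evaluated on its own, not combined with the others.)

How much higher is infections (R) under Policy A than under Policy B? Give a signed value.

Policy A (B := 6):
  N = 129
  P = 12 − 6·129 = -762
  Q = 280 − 2·(-762) = 1804
  B = 6
  R = 292 − 6·(-762) − 2·1804 + 4·6 = 1280
Policy B (Q := 215):
  N = 129
  P = 12 − 6·129 = -762
  Q = 215
  B = 92 + 6·129 + 5·(-762) + 4·215 = -2084
  R = 292 − 6·(-762) − 2·215 + 4·(-2084) = -3902
R: 1280 − (-3902) = 5182

5182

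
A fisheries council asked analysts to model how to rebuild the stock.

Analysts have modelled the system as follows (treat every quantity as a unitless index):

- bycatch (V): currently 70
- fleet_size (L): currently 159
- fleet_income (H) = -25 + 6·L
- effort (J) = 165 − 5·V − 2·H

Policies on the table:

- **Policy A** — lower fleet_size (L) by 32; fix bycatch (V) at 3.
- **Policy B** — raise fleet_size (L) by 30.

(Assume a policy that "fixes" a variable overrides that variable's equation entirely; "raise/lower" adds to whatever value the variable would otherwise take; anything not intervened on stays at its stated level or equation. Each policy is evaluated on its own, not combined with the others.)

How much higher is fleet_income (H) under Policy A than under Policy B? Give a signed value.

-372

Policy A (L − 32, V := 3):
  L = 159 − 32 = 127
  H = -25 + 6·127 = 737
Policy B (L + 30):
  L = 159 + 30 = 189
  H = -25 + 6·189 = 1109
H: 737 − 1109 = -372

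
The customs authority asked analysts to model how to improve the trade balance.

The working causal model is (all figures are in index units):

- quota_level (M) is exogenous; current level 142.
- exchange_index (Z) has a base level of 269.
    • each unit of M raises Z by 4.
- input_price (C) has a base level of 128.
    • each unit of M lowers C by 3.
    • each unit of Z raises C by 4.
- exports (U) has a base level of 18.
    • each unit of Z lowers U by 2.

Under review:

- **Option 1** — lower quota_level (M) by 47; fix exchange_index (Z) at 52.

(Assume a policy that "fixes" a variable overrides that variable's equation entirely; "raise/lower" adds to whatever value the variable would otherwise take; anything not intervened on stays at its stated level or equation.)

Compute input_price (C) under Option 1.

Option 1 (M − 47, Z := 52):
  M = 142 − 47 = 95
  Z = 52
  C = 128 − 3·95 + 4·52 = 51

51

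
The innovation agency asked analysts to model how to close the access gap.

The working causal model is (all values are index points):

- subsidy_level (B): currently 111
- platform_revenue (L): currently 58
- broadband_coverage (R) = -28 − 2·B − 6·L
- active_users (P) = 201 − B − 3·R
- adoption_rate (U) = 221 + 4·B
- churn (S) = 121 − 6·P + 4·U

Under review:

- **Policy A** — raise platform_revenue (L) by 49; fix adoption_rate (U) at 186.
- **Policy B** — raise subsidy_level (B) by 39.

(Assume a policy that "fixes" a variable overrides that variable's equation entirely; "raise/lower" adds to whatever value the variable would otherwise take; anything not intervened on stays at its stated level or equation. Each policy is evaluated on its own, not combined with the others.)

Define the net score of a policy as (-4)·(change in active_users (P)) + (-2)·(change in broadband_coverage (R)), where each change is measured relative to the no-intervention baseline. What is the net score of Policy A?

Baseline:
  B = 111
  L = 58
  R = -28 − 2·111 − 6·58 = -598
  P = 201 − 111 − 3·(-598) = 1884
Policy A (L + 49, U := 186):
  B = 111
  L = 58 + 49 = 107
  R = -28 − 2·111 − 6·107 = -892
  P = 201 − 111 − 3·(-892) = 2766
ΔP = 2766 − 1884 = 882; ΔR = -892 − (-598) = -294
Score = (-4)·882 + (-2)·(-294) = -2940

-2940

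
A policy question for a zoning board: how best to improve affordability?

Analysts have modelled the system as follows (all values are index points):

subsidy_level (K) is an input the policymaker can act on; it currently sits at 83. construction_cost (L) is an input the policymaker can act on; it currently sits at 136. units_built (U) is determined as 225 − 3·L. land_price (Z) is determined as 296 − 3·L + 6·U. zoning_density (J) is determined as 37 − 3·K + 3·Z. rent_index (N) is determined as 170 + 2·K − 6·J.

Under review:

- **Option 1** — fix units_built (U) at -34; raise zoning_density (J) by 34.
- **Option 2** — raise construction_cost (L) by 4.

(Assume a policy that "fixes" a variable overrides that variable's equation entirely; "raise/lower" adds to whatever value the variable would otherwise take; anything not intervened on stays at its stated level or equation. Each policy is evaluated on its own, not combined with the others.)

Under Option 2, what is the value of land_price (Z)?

Option 2 (L + 4):
  L = 136 + 4 = 140
  U = 225 − 3·140 = -195
  Z = 296 − 3·140 + 6·(-195) = -1294

-1294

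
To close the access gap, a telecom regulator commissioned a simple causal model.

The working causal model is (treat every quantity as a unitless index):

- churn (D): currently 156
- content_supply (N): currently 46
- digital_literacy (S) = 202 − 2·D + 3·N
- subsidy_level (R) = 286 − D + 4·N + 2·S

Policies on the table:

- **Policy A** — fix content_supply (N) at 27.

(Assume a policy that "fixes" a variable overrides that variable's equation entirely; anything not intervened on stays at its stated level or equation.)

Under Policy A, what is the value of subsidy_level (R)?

Policy A (N := 27):
  D = 156
  N = 27
  S = 202 − 2·156 + 3·27 = -29
  R = 286 − 156 + 4·27 + 2·(-29) = 180

180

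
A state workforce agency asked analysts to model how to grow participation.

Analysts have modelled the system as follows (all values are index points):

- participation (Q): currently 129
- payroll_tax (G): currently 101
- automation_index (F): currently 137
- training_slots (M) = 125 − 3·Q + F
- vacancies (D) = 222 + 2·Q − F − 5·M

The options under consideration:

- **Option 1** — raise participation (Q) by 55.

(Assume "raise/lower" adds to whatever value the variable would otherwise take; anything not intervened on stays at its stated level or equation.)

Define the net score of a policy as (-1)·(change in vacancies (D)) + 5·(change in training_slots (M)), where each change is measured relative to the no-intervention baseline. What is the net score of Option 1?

Baseline:
  Q = 129
  F = 137
  M = 125 − 3·129 + 137 = -125
  D = 222 + 2·129 − 137 − 5·(-125) = 968
Option 1 (Q + 55):
  Q = 129 + 55 = 184
  F = 137
  M = 125 − 3·184 + 137 = -290
  D = 222 + 2·184 − 137 − 5·(-290) = 1903
ΔD = 1903 − 968 = 935; ΔM = -290 − (-125) = -165
Score = (-1)·935 + 5·(-165) = -1760

-1760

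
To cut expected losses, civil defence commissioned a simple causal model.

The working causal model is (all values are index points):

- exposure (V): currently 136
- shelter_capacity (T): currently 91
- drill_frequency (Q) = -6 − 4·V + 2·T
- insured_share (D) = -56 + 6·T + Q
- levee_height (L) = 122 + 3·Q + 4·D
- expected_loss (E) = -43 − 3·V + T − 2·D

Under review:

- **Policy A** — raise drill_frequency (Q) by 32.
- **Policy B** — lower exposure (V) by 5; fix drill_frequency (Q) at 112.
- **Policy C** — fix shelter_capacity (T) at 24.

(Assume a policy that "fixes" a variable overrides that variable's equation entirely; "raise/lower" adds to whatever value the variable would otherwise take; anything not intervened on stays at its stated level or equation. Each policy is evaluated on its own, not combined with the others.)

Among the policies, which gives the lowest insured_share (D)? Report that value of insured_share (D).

-414

Policy A (Q + 32):
  V = 136
  T = 91
  Q = -6 − 4·136 + 2·91 (+32 from intervention) = -336
  D = -56 + 6·91 + (-336) = 154
Policy B (V − 5, Q := 112):
  V = 136 − 5 = 131
  T = 91
  Q = 112
  D = -56 + 6·91 + 112 = 602
Policy C (T := 24):
  V = 136
  T = 24
  Q = -6 − 4·136 + 2·24 = -502
  D = -56 + 6·24 + (-502) = -414
Comparing — Policy A: D=154, Policy B: D=602, Policy C: D=-414. Lowest is -414 (Policy C).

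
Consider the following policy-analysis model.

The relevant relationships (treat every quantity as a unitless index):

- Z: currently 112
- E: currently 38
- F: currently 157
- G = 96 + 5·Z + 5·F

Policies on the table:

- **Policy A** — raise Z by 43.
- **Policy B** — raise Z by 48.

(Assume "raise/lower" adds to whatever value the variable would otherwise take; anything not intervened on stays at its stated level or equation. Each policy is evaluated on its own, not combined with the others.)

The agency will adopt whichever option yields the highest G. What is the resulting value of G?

Policy A (Z + 43):
  Z = 112 + 43 = 155
  F = 157
  G = 96 + 5·155 + 5·157 = 1656
Policy B (Z + 48):
  Z = 112 + 48 = 160
  F = 157
  G = 96 + 5·160 + 5·157 = 1681
Comparing — Policy A: G=1656, Policy B: G=1681. Highest is 1681 (Policy B).

1681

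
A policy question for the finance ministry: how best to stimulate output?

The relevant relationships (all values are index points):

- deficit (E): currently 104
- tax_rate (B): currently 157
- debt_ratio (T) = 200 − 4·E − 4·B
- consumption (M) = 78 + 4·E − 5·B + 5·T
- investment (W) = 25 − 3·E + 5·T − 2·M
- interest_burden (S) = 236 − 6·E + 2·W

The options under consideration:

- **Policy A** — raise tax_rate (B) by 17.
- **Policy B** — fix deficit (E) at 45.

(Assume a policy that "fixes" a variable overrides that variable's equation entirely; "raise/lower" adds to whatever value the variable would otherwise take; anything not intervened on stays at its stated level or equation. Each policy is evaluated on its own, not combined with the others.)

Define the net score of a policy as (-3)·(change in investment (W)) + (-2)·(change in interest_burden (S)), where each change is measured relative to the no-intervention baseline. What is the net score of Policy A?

-3570

Baseline:
  E = 104
  B = 157
  T = 200 − 4·104 − 4·157 = -844
  M = 78 + 4·104 − 5·157 + 5·(-844) = -4511
  W = 25 − 3·104 + 5·(-844) − 2·(-4511) = 4515
  S = 236 − 6·104 + 2·4515 = 8642
Policy A (B + 17):
  E = 104
  B = 157 + 17 = 174
  T = 200 − 4·104 − 4·174 = -912
  M = 78 + 4·104 − 5·174 + 5·(-912) = -4936
  W = 25 − 3·104 + 5·(-912) − 2·(-4936) = 5025
  S = 236 − 6·104 + 2·5025 = 9662
ΔW = 5025 − 4515 = 510; ΔS = 9662 − 8642 = 1020
Score = (-3)·510 + (-2)·1020 = -3570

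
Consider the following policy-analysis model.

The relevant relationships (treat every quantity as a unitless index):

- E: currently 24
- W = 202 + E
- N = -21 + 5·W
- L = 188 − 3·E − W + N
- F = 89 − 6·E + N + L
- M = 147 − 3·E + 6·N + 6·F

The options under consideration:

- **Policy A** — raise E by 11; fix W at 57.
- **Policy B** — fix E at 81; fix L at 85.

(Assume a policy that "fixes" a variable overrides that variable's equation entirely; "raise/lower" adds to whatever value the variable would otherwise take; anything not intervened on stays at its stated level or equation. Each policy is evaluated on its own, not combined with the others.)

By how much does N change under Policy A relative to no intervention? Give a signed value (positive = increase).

Baseline:
  E = 24
  W = 202 + 24 = 226
  N = -21 + 5·226 = 1109
Policy A (E + 11, W := 57):
  E = 24 + 11 = 35
  W = 57
  N = -21 + 5·57 = 264
Change in N: 264 − 1109 = -845

-845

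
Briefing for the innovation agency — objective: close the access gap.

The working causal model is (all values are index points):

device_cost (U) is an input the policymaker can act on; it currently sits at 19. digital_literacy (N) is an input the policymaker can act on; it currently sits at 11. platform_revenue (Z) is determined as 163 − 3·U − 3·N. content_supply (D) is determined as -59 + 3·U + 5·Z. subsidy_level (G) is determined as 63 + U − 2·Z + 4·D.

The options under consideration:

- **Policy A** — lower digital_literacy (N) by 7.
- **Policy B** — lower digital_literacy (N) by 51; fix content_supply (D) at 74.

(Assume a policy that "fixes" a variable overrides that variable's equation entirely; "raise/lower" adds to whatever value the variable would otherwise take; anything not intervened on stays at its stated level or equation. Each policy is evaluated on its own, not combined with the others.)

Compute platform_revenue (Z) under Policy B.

Policy B (N − 51, D := 74):
  U = 19
  N = 11 − 51 = -40
  Z = 163 − 3·19 − 3·(-40) = 226

226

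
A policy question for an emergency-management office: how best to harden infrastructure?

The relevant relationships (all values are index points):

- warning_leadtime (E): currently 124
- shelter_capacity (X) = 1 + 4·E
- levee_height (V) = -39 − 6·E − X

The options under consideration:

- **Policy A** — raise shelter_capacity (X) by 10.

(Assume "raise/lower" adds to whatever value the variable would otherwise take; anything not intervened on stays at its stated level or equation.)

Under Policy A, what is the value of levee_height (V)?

Policy A (X + 10):
  E = 124
  X = 1 + 4·124 (+10 from intervention) = 507
  V = -39 − 6·124 − 507 = -1290

-1290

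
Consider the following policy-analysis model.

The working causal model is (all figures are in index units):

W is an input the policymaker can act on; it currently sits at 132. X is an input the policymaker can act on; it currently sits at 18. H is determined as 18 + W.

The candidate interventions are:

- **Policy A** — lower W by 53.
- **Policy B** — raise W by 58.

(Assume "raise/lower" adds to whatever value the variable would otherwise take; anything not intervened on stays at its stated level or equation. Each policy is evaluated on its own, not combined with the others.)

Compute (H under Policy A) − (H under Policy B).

-111

Policy A (W − 53):
  W = 132 − 53 = 79
  H = 18 + 79 = 97
Policy B (W + 58):
  W = 132 + 58 = 190
  H = 18 + 190 = 208
H: 97 − 208 = -111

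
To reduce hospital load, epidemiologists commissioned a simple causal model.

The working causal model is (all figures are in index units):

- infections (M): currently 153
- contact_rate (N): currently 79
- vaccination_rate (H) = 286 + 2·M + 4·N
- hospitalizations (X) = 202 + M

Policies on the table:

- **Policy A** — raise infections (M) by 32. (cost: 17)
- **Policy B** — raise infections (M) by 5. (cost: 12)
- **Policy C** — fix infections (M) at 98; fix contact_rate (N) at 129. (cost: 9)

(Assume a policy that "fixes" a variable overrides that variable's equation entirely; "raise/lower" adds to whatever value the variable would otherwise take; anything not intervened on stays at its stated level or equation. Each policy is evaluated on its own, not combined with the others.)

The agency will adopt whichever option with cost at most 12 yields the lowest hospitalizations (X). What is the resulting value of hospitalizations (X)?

Policy B (M + 5):
  M = 153 + 5 = 158
  X = 202 + 158 = 360
Policy C (M := 98, N := 129):
  M = 98
  X = 202 + 98 = 300
Comparing — Policy B: X=360, Policy C: X=300. Lowest is 300 (Policy C).

300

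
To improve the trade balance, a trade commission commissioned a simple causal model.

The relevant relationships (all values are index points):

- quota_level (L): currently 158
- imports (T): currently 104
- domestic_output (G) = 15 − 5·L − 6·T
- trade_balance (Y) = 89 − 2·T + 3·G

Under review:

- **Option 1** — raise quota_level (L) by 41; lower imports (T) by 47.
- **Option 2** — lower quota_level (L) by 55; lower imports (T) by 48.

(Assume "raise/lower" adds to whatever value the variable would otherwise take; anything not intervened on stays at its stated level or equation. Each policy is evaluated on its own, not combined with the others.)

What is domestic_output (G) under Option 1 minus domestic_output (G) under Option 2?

-486

Option 1 (L + 41, T − 47):
  L = 158 + 41 = 199
  T = 104 − 47 = 57
  G = 15 − 5·199 − 6·57 = -1322
Option 2 (L − 55, T − 48):
  L = 158 − 55 = 103
  T = 104 − 48 = 56
  G = 15 − 5·103 − 6·56 = -836
G: -1322 − (-836) = -486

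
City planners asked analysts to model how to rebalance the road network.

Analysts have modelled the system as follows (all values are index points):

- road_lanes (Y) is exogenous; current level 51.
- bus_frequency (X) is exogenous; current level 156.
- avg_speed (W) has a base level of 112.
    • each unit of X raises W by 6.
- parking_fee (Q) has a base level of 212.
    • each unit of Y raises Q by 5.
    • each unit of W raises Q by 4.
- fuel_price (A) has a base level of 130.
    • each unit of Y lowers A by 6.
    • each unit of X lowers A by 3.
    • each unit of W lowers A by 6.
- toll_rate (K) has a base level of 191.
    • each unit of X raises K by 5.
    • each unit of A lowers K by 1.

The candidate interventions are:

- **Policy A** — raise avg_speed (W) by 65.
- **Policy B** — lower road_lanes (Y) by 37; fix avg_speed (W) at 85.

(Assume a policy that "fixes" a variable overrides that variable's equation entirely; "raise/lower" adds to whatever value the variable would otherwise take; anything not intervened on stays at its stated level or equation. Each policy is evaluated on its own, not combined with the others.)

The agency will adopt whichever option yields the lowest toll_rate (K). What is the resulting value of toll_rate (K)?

Policy A (W + 65):
  Y = 51
  X = 156
  W = 112 + 6·156 (+65 from intervention) = 1113
  A = 130 − 6·51 − 3·156 − 6·1113 = -7322
  K = 191 + 5·156 − (-7322) = 8293
Policy B (Y − 37, W := 85):
  Y = 51 − 37 = 14
  X = 156
  W = 85
  A = 130 − 6·14 − 3·156 − 6·85 = -932
  K = 191 + 5·156 − (-932) = 1903
Comparing — Policy A: K=8293, Policy B: K=1903. Lowest is 1903 (Policy B).

1903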